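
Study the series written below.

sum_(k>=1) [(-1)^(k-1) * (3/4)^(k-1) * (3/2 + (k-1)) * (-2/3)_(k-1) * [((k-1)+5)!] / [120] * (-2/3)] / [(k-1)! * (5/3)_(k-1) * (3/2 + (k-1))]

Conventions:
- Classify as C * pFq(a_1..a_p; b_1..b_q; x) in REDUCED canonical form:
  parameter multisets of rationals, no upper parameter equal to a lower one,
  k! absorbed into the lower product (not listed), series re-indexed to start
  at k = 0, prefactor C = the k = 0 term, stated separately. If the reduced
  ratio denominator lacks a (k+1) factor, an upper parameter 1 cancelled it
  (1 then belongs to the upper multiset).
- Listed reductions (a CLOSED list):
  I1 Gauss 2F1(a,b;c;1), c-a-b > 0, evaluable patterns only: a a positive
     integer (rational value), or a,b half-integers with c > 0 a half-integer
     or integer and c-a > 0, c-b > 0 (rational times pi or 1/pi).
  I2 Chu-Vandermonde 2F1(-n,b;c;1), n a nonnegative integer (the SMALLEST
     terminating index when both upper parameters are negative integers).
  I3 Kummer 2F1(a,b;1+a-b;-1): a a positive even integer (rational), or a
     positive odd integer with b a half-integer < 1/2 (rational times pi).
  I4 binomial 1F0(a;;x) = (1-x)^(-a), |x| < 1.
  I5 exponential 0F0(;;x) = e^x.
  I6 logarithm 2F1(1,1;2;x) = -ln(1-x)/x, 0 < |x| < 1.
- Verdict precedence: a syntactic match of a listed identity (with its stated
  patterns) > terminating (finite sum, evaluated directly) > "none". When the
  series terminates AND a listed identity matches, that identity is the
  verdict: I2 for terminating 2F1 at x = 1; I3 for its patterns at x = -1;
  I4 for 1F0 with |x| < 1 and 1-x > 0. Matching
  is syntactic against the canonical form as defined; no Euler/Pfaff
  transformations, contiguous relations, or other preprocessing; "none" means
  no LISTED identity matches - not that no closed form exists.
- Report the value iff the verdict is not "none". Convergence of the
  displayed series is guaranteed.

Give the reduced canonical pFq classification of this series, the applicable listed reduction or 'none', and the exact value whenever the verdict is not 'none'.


Key step: t_0 being -2/3, the (-1)^k factor (C = -2/3, x = -3/4) folds into the argument's sign.
Consecutive-term ratio: r(k) = (-3/4) * (k-2/3) (k+6) / [(k+5/3) (k+1)] ; factor over Q: parameters, x = (-3/4), and C = -2/3.

Reduced: x = -3/4, 2F1, upper = {-2/3, 6}, lower = {5/3}, C = -2/3. Verdict: none. A 2F1 with upper {-2/3, 6} fits none of I1-I6 at x = -3/4; the sum runs forever.


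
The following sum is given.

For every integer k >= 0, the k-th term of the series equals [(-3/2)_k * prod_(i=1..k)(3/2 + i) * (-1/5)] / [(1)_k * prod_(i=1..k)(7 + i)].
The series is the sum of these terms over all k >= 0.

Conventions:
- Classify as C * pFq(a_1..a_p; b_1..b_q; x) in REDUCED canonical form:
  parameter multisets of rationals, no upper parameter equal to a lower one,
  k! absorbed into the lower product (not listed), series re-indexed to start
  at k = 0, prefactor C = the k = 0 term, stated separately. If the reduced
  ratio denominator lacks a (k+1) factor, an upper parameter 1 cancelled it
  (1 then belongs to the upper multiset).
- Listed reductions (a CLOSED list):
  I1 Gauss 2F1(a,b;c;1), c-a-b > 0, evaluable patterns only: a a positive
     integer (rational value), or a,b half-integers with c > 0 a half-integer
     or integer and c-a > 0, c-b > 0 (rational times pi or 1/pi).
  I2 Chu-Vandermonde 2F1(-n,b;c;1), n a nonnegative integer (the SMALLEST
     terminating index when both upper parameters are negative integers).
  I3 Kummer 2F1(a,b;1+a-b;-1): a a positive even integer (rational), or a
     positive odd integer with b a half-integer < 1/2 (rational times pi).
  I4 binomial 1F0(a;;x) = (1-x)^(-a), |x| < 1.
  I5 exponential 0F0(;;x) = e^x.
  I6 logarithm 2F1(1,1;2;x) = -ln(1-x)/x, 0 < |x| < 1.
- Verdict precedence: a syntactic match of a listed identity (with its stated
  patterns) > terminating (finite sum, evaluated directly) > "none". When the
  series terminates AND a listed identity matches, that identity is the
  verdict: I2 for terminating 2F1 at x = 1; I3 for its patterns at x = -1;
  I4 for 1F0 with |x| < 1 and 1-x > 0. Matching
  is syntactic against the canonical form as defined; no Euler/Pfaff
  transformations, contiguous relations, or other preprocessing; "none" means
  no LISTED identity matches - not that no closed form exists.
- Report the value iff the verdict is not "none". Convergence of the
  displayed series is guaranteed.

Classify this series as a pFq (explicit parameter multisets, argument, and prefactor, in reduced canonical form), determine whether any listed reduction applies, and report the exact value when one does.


Reduced: x = 1, 2F1, upper = {-3/2, 5/2}, lower = {8}, C = -1/5. Verdict at x = 1: Gauss (I1, half-integer pattern) matches (x = 1; upper {-3/2, 5/2} half-integers, c = 8 in the evaluable pattern). Exact value: (-4194304/11486475) / pi.

First insight: with t_0 = -1/5, (1)_k (C = -1/5) is k! itself.
Ratio: r(k) = 1 * (k-3/2) (k+5/2) / [(k+8) (k+1)] - poly over poly, x = 1 from leading terms; C = -1/5 at k = 0.


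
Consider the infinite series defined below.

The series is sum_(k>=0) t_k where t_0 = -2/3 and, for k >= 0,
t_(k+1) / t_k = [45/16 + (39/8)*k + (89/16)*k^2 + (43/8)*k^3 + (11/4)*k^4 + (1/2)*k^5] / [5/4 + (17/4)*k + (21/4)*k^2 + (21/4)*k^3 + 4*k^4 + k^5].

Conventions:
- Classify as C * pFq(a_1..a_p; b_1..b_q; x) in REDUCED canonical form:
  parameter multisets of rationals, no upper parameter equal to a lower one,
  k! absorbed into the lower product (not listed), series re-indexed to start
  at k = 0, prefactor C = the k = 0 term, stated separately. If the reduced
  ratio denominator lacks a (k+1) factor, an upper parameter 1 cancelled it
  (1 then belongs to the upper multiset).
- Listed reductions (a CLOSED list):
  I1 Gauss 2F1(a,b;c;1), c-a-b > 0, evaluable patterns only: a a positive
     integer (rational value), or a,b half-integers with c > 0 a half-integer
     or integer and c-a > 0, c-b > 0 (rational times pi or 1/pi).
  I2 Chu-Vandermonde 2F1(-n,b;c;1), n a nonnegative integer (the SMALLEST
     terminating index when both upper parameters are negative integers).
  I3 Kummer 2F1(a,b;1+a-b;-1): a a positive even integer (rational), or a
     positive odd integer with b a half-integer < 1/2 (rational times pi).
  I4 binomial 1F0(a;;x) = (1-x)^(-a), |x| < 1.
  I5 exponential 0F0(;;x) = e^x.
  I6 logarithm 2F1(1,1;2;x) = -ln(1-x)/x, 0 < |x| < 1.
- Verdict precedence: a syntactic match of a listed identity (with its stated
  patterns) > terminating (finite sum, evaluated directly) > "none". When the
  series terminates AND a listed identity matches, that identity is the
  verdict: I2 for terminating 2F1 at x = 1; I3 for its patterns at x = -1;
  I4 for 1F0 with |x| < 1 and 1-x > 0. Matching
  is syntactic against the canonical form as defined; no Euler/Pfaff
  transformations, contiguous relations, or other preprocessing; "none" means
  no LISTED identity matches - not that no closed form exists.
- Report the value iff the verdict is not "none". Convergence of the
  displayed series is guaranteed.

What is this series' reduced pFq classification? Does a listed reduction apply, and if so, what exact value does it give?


Reduced: x = 1/2, 2F1, upper = {3/2, 3/2}, lower = {1/2}, C = -2/3. Verdict: none (x = 1/2): each listed identity misses the multisets {3/2, 3/2} ; {1/2}.

Key step: x = (1/2) and the expanded ratio factors over Q; prefactor -2/3, roots give parameters.
Consecutive-term ratio: r(k) = (1/2) * (k+3/2) (k+3/2) / [(k+1/2) (k+1)] - poly over poly, x = (1/2) from leading terms; C = -2/3 at k = 0.


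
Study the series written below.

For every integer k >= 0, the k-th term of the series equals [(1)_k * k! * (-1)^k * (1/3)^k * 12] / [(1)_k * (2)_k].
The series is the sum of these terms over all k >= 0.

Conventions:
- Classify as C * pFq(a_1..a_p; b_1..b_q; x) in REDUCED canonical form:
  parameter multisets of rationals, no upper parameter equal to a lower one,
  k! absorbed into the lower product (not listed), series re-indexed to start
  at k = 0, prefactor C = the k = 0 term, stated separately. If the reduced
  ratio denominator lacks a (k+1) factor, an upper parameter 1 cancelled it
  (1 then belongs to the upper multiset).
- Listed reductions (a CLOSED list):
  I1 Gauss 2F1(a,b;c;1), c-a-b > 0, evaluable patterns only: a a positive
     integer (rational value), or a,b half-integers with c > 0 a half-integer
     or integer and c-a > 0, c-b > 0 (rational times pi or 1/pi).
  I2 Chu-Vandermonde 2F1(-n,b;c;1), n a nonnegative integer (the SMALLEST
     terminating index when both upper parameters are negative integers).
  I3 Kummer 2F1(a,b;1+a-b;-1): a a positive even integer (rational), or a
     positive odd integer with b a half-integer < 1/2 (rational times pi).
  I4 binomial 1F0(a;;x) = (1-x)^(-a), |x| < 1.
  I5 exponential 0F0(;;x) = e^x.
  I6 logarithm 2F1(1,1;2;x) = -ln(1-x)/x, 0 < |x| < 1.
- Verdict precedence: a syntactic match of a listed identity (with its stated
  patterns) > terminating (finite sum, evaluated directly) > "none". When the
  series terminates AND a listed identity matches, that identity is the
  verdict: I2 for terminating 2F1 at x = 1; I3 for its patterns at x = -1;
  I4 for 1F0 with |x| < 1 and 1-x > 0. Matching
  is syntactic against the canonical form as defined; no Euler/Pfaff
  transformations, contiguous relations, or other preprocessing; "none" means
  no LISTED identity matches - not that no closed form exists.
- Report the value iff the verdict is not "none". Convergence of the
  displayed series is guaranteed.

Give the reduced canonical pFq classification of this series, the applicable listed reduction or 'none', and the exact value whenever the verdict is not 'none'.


Prefactor 12, argument -1/3: 2F1 with upper {1, 1} over lower {2}. Verdict (x = -1/3): logarithm (I6) applies (the logarithm: parameters (1,1;2), x = -1/3). Value: 36 * ln(4/3).

The tell: t_0 being 12, (1)_k (C = 12, x = -1/3) is k! itself.
Ratio: r(k) = (-1/3) * (k+1) (k+1) / [(k+2) (k+1)] - poly over poly, x = (-1/3) from leading terms; C = 12 at k = 0.


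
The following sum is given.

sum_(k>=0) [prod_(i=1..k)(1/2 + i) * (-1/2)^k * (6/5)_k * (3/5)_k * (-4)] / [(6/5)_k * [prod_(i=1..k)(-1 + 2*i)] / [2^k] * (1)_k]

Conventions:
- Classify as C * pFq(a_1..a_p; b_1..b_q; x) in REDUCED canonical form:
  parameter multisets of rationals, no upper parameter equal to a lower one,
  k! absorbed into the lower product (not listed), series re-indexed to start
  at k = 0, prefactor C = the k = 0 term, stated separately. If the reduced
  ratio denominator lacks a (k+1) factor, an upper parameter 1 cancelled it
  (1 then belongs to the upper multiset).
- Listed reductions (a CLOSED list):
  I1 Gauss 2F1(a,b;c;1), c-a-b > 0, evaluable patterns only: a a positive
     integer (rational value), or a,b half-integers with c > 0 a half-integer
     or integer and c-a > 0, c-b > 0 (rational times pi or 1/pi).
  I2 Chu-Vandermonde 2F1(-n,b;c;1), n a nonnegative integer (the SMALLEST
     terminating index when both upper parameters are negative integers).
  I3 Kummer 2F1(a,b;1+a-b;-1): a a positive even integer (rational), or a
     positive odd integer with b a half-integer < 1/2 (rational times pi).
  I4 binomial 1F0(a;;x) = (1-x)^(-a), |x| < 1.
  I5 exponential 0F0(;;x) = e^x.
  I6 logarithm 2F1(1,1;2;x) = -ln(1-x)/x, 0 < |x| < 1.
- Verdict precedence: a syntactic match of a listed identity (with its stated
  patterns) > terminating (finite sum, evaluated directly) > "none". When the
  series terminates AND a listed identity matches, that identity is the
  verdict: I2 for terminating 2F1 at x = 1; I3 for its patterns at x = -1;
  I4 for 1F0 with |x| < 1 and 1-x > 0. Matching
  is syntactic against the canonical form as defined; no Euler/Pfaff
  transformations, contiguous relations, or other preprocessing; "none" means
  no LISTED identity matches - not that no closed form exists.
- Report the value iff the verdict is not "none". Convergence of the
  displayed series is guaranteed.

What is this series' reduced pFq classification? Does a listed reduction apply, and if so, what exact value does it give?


First insight: t_0 = -4 here, and the lower odd product (C = -4, x = -1/2) is 2^k (1/2)_k.
Adjacent-term ratio: r(k) = (-1/2) * (k+3/5) (k+3/2) / [(k+1/2) (k+1)] - rational in k, leading ratio (-1/2); with t_0 = -4, classification follows.

Reduced: x = -1/2, 2F1, upper = {3/5, 3/2}, lower = {1/2}, C = -4. Verdict: none. A 2F1 with upper {3/5, 3/2} fits none of I1-I6 at x = -1/2; the sum runs forever.


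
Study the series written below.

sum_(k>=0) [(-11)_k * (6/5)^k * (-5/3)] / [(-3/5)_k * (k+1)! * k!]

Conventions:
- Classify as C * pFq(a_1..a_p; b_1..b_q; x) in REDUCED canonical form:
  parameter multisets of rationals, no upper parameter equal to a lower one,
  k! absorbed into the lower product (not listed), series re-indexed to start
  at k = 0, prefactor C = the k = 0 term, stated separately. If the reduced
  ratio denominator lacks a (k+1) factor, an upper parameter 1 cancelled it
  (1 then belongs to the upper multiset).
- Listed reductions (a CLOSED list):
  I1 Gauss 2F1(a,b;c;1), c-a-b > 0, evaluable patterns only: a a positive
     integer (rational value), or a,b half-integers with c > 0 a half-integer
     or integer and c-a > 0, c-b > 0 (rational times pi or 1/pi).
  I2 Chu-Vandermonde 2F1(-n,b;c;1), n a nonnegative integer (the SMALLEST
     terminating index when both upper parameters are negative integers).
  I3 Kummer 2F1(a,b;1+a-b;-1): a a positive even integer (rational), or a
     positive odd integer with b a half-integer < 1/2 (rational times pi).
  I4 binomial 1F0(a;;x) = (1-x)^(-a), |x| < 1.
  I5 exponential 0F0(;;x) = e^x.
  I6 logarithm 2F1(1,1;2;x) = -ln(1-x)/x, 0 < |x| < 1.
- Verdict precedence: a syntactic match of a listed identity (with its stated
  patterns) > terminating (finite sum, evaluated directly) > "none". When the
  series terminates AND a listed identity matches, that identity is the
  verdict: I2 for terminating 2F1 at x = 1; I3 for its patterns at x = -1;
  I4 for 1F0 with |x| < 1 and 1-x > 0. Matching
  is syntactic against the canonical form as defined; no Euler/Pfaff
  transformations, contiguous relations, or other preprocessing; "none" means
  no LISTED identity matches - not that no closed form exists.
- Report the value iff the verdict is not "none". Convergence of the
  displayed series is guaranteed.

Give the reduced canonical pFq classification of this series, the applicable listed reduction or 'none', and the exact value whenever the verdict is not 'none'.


Classification (C = -5/3): 1F2 with upper {-11}, lower {-3/5, 2}, argument x = 6/5. Verdict: terminating - no listed pattern fits, but -11 in the upper list cuts the series at k = 11; direct evaluation. Value: 222291350901113/9423000491520.

Structural cue: from the first term -5/3: the denominator's factorial ratio (C = -5/3) is a lower Pochhammer.
Adjacent-term ratio: r(k) = (6/5) * (k-11) / [(k-3/5) (k+2) (k+1)] - rational; roots negated = parameters, x = (6/5), C = -5/3.


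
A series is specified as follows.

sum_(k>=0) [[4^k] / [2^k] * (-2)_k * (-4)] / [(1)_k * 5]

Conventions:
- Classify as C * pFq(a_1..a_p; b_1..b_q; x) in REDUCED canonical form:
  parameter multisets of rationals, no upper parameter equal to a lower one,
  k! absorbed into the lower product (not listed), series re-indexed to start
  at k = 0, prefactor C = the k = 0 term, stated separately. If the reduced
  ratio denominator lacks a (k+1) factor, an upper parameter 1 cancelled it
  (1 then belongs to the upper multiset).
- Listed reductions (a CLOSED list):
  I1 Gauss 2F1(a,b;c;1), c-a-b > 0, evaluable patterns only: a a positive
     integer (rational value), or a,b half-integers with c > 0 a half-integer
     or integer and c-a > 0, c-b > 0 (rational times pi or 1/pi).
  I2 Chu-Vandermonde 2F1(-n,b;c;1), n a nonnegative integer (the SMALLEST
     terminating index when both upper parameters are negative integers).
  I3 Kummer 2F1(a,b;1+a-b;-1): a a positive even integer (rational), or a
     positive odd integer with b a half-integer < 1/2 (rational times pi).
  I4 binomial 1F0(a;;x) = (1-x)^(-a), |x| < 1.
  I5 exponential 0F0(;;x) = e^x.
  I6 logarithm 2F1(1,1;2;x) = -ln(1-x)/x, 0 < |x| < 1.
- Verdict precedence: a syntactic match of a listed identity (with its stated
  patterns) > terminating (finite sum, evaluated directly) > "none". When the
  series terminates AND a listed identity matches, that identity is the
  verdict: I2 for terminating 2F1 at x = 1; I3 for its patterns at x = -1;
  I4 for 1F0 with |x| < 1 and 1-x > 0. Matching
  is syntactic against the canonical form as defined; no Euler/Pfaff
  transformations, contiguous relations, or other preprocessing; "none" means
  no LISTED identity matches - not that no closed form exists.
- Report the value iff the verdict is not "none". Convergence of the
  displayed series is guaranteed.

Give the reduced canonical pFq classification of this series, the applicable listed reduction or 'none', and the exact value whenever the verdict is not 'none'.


Classification (C = -4/5): 1F0 with upper {-2}, lower {-}, argument x = 2. Verdict: terminating - no listed pattern fits, but -2 in the upper list cuts the series at k = 2; direct evaluation. Exact value: -4/5.

Key step: with t_0 = -4/5, the constant factors (C = -4/5, x = 2) combine into one prefactor.
Step ratio: r(k) = 2 * (k-2) / [(k+1)] - rational in k. x = 2; t_0 = -4/5; negate the roots.


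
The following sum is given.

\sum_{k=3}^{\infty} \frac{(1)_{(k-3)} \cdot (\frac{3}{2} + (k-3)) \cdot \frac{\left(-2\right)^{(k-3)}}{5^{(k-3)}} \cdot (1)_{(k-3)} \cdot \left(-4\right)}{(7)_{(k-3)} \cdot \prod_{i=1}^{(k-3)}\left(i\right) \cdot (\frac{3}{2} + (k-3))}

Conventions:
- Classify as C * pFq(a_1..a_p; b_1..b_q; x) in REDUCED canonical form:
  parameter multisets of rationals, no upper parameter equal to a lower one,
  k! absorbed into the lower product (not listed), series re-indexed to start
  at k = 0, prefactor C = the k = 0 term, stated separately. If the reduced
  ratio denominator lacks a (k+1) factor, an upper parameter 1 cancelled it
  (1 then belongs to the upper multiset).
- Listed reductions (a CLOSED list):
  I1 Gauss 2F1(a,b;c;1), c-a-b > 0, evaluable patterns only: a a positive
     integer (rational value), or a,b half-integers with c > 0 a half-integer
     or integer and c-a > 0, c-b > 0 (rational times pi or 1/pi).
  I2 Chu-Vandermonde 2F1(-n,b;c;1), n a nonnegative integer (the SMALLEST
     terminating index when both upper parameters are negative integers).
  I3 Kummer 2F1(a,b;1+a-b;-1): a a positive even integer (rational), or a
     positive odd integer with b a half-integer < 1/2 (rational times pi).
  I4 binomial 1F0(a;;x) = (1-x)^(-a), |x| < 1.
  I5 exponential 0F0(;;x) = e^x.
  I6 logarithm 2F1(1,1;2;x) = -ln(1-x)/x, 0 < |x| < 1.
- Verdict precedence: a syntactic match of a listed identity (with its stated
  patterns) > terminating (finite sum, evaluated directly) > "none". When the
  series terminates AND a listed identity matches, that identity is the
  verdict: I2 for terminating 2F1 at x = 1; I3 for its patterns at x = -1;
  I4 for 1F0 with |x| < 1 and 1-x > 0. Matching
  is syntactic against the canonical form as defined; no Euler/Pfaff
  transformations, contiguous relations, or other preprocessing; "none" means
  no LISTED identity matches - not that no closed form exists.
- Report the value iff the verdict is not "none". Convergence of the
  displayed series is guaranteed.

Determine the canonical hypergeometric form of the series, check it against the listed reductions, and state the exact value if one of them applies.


Reduced: x = -\frac{2}{5}, 2F1, upper = {1, 1}, lower = {7}, C = -4. Verdict: none. A 2F1 with upper {1, 1} fits none of I1-I6 at x = -\frac{2}{5}; the sum runs forever.

Structural cue: t_0 = -4 here, and the two geometric factors (prefactor -4) combine into one argument.
Consecutive-term ratio: r(k) = -\frac{2}{5} * (k+1) (k+1) / [(k+7) (k+1)] - rational in k, leading ratio -\frac{2}{5}; with t_0 = -4, classification follows.


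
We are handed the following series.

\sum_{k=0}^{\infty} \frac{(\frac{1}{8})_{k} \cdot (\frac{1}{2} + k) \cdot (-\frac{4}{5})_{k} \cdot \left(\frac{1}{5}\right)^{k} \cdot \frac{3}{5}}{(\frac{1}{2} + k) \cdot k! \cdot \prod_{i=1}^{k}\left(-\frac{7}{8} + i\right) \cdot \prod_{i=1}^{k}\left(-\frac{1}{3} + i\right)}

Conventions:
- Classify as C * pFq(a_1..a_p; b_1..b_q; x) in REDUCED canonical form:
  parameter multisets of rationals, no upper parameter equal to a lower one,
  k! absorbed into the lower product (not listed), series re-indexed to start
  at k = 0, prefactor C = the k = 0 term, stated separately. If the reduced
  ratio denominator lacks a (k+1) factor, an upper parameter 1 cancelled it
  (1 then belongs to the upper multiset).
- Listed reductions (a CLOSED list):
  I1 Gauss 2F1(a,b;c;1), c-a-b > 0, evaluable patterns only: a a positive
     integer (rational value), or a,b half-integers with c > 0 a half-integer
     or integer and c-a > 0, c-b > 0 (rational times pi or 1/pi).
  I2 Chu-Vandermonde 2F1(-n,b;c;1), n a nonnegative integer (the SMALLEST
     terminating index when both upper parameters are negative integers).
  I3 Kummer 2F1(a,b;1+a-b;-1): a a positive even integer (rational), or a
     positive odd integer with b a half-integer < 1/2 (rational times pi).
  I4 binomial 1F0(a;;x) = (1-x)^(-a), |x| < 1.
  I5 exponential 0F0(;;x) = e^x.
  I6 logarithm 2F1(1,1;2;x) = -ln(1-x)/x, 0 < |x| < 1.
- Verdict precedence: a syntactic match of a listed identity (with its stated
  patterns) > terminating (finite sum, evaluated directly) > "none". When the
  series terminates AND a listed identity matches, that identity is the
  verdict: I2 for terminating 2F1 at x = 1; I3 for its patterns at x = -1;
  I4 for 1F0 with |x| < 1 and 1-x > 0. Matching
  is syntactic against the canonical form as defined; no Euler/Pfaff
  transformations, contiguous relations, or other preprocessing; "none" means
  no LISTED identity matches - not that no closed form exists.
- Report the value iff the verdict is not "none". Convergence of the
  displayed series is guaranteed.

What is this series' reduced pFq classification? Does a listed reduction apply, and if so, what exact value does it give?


At argument \frac{1}{5}: a 1F1 with upper {-\frac{4}{5}}, lower {\frac{2}{3}}, scaled by C = \frac{3}{5}. Verdict: none - this 1F1 at x = \frac{1}{5} matches no listed pattern, and upper {-\frac{4}{5}} holds no stopper.

Key observation: from the first term \frac{3}{5}: the parameter 1/8 appears in both the upper and lower lists and cancels (alongside the other common factor).
Ratio: r(k) = \frac{1}{5} * (k-\frac{4}{5}) / [(k+\frac{2}{3}) (k+1)] - poly over poly, x = \frac{1}{5} from leading terms; C = \frac{3}{5} at k = 0.


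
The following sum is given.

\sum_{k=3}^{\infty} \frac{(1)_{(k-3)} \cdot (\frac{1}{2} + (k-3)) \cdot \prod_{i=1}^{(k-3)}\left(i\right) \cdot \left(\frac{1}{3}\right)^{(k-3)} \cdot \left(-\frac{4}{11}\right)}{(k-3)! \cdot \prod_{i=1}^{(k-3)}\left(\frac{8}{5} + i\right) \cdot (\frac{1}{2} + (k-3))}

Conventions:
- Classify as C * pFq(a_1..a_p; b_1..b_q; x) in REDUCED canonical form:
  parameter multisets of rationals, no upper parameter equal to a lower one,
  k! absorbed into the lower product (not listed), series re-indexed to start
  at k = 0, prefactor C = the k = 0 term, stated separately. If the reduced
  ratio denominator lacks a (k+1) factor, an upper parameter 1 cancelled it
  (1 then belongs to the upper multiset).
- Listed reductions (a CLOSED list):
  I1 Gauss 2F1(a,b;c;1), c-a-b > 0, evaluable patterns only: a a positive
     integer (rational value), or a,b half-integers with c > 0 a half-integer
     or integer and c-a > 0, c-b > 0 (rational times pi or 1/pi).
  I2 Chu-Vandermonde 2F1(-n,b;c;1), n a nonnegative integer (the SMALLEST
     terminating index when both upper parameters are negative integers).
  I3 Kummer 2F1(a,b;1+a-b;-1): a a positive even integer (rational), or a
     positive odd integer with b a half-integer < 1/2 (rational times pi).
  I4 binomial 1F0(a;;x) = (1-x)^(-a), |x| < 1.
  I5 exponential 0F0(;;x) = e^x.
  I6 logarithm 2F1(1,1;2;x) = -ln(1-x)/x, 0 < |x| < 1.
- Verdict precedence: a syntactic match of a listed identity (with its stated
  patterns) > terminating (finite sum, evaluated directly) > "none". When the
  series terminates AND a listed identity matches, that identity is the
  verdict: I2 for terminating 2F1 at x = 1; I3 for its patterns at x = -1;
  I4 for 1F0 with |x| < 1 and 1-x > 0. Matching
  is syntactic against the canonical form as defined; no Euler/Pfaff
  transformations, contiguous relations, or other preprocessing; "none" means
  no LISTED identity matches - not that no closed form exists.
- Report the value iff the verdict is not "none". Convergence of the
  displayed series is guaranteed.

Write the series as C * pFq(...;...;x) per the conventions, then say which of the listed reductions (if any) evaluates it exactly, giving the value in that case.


First insight: x = \frac{1}{3} and the factor k + 1/2 cancels (top and bottom), leaving C = -4/11, x = 1/3.
Step ratio: r(k) = \frac{1}{3} * (k+1) (k+1) / [(k+\frac{13}{5}) (k+1)] - rational in k, leading ratio \frac{1}{3}; with t_0 = -\frac{4}{11}, classification follows.

Prefactor -\frac{4}{11}, argument \frac{1}{3}: 2F1 with upper {1, 1} over lower {\frac{13}{5}}. Verdict: none - this 2F1 at x = \frac{1}{3} matches no listed pattern, and upper {1, 1} holds no stopper.


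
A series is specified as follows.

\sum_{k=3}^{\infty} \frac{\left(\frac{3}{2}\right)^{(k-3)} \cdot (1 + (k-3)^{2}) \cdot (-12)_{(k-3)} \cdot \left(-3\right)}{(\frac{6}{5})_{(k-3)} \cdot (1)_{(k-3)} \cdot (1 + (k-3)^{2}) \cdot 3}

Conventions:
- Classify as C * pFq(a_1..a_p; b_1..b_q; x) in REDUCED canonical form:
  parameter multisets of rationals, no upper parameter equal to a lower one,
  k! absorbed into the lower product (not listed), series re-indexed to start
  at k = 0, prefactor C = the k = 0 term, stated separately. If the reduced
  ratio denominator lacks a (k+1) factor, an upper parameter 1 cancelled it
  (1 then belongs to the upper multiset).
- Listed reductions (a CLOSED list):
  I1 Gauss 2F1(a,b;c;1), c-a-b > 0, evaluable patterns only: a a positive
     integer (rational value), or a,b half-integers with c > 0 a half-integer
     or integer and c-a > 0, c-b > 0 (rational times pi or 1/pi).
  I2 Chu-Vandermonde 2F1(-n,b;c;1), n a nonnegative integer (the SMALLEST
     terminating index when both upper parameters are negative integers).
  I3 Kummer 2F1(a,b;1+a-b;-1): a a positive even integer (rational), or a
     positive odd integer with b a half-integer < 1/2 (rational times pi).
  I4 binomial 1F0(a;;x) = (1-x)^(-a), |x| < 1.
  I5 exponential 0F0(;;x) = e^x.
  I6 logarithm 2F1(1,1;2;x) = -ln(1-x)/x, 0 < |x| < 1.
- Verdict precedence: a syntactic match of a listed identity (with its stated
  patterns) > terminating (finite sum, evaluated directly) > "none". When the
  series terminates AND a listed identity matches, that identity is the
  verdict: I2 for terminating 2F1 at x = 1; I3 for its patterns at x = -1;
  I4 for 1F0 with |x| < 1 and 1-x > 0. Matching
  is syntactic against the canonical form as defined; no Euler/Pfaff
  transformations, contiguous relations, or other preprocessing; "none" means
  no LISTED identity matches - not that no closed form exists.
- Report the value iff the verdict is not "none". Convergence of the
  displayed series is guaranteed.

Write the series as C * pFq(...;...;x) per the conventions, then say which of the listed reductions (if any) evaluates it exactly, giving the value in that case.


With C = -1: the canonical form is 1F1(-12; \frac{6}{5}; \frac{3}{2}). Verdict: terminating (-12 upstairs). 13 nonzero terms in all; added directly. Value: -\frac{61862766262063621}{509103539419611136}.

Structural cue: t_0 being -1, the constant factors (C = -1, x = 3/2) combine into one prefactor.
Adjacent-term ratio: r(k) = \frac{3}{2} * (k-12) / [(k+\frac{6}{5}) (k+1)] - poly over poly, x = \frac{3}{2} from leading terms; C = -1 at k = 0.


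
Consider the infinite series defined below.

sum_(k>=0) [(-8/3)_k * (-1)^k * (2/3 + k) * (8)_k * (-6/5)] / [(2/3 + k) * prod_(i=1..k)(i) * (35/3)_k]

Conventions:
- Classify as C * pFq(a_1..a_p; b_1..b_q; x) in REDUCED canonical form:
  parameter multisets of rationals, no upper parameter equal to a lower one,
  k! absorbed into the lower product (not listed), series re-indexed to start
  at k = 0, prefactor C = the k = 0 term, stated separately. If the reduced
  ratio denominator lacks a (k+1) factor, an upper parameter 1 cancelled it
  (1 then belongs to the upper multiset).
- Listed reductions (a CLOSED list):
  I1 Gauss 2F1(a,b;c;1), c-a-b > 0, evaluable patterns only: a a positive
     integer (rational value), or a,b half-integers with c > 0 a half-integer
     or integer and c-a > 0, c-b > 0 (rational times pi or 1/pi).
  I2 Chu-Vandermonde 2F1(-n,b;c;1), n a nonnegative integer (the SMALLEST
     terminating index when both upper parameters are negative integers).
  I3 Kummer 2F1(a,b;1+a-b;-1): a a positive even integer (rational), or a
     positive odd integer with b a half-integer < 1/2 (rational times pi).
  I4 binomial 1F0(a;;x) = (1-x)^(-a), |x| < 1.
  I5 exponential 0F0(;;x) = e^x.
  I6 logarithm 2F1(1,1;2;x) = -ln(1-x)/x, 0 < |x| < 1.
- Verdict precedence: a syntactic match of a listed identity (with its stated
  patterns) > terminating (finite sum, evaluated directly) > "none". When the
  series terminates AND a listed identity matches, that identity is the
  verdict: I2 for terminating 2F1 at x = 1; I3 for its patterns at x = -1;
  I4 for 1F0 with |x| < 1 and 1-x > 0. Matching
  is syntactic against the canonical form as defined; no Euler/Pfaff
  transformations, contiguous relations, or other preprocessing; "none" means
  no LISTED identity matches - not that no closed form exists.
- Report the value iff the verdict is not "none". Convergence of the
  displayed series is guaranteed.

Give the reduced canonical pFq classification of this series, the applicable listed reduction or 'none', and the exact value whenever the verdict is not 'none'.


The series (x = -1) is 2F1: upper {-8/3, 8}, lower {35/3}, prefactor -6/5. Verdict: the Kummer evaluation I3 matches (x = -1; c = 35/3 equals 1+a-b for upper {-8/3, 8}: listed pattern). Sum: -69368/14175.

Key observation: x = (-1) and the product of the first k integers (C = -6/5, x = -1) is k!.
Term ratio: r(k) = (-1) * (k-8/3) (k+8) / [(k+35/3) (k+1)] ; factor over Q: parameters, x = (-1), and C = -6/5.


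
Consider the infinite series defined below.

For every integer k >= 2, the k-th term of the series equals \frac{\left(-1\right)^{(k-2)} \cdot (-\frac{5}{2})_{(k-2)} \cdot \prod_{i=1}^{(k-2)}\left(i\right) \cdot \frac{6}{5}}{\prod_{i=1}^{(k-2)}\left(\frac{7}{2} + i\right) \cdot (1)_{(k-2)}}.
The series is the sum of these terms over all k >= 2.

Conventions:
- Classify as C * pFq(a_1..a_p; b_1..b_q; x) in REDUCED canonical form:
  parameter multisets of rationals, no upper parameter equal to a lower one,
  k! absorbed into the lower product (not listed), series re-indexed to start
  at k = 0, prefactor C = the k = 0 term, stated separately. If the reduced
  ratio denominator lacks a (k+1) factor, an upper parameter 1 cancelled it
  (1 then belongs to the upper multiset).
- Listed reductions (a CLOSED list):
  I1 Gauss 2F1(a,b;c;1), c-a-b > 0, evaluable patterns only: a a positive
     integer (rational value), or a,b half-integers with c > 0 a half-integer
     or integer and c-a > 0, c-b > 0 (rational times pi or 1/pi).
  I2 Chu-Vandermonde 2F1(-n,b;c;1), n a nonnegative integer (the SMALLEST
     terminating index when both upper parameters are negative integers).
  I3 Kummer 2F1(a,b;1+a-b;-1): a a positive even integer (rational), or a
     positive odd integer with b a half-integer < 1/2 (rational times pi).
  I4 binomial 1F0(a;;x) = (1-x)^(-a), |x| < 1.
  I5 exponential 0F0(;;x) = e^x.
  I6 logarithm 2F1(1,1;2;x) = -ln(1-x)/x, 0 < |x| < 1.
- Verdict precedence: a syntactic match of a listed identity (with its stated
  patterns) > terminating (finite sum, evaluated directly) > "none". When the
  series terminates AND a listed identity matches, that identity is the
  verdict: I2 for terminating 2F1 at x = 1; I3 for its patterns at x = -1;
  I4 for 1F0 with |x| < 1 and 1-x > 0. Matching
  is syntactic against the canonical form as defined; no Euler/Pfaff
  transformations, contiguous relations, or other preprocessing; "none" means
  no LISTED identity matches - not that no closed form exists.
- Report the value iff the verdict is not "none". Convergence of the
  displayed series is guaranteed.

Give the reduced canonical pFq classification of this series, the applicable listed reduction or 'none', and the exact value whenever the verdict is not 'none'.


x = -1 here; the reduced form reads 2F1, upper {-\frac{5}{2}, 1}, lower {\frac{9}{2}}, C = \frac{6}{5}. Verdict: Kummer (I3) applies (x = -1; c = \frac{9}{2} equals 1+a-b for upper {-\frac{5}{2}, 1}: listed pattern). Sum: \frac{21}{32} \cdot \pi.

Key observation: t_0 = \frac{6}{5} here, and the running product (C = 6/5) telescopes to a rising factorial.
Consecutive-term ratio: r(k) = -1 * (k-\frac{5}{2}) (k+1) / [(k+\frac{9}{2}) (k+1)] - poly over poly, x = -1 from leading terms; C = \frac{6}{5} at k = 0.


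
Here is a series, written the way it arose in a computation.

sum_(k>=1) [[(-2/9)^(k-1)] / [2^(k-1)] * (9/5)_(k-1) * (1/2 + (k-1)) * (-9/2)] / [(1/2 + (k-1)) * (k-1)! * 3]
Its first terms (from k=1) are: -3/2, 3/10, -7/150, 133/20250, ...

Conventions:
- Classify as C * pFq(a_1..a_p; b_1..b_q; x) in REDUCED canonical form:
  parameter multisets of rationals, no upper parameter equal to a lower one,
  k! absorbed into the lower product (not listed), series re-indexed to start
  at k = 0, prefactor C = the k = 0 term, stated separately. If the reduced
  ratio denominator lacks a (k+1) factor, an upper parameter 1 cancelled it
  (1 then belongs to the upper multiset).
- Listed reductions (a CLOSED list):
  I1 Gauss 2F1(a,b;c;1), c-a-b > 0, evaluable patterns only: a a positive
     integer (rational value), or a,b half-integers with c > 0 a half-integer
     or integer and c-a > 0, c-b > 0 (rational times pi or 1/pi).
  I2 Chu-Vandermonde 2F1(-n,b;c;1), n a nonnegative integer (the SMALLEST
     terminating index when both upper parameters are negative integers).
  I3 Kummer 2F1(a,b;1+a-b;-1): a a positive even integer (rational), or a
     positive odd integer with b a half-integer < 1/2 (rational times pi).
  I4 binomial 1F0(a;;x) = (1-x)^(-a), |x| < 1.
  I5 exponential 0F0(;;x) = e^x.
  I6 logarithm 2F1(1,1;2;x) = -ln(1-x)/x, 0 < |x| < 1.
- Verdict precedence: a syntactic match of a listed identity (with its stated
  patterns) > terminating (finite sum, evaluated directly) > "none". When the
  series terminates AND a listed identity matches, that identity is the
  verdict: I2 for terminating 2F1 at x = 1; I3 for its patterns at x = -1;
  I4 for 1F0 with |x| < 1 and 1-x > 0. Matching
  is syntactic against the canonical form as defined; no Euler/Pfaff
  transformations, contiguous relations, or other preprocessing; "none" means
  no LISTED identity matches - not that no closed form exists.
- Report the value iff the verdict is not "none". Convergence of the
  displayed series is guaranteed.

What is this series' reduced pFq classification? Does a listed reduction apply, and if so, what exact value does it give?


The tell: with t_0 = -3/2, the two k-th powers (prefactor -3/2) combine into one argument.
Adjacent-term ratio: r(k) = (-1/9) * (k+9/5) / [(k+1)] ; factor over Q: parameters, x = (-1/9), and C = -3/2.

The series (x = -1/9) is 1F0: upper {9/5}, lower {-}, prefactor -3/2. Verdict (x = -1/9): the I4 binomial reduction applies (the 1F0 binomial series: exponent -9/5, x = -1/9). Hence: (-3/2) * (10/9)^(-9/5).


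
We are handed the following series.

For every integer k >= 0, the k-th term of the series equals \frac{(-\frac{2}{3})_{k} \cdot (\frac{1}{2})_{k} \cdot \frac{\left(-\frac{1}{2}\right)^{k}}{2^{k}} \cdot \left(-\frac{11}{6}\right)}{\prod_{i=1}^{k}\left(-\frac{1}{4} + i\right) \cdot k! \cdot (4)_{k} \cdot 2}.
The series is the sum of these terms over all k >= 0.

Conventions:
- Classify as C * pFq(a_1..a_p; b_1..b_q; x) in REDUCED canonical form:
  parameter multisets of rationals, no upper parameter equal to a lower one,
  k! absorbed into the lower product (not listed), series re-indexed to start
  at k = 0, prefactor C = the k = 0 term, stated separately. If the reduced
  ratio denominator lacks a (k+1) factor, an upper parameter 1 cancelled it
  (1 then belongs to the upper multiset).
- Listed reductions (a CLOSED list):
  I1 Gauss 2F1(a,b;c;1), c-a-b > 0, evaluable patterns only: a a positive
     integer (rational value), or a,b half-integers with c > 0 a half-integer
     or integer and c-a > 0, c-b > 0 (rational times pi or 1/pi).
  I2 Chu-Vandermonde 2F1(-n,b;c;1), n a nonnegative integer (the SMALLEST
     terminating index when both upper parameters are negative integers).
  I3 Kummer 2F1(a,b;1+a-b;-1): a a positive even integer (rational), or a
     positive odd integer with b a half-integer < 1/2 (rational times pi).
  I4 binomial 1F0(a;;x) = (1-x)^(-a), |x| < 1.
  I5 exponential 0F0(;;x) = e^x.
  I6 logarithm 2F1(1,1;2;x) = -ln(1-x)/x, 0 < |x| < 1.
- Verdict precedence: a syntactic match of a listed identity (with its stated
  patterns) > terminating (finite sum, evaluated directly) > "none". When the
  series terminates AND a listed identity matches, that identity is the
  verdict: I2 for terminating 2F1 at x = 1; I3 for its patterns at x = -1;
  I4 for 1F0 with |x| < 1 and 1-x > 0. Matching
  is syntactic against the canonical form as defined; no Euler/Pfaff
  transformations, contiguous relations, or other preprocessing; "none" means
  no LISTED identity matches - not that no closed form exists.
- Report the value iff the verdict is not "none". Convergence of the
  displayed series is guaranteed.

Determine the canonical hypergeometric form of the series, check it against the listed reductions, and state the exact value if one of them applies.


This is -\frac{11}{12} * 2F2(-\frac{2}{3}, \frac{1}{2}; \frac{3}{4}, 4; -\frac{1}{4}) in reduced canonical form. Verdict: none - at argument -\frac{1}{4} the multisets {-\frac{2}{3}, \frac{1}{2}} ; {\frac{3}{4}, 4} match no listed identity.

Key observation: with t_0 = -\frac{11}{12}, the two k-th powers (prefactor -11/12) combine into one argument.
Consecutive-term ratio: r(k) = -\frac{1}{4} * (k-\frac{2}{3}) (k+\frac{1}{2}) / [(k+\frac{3}{4}) (k+4) (k+1)] ; factor over Q: parameters, x = -\frac{1}{4}, and C = -\frac{11}{12}.


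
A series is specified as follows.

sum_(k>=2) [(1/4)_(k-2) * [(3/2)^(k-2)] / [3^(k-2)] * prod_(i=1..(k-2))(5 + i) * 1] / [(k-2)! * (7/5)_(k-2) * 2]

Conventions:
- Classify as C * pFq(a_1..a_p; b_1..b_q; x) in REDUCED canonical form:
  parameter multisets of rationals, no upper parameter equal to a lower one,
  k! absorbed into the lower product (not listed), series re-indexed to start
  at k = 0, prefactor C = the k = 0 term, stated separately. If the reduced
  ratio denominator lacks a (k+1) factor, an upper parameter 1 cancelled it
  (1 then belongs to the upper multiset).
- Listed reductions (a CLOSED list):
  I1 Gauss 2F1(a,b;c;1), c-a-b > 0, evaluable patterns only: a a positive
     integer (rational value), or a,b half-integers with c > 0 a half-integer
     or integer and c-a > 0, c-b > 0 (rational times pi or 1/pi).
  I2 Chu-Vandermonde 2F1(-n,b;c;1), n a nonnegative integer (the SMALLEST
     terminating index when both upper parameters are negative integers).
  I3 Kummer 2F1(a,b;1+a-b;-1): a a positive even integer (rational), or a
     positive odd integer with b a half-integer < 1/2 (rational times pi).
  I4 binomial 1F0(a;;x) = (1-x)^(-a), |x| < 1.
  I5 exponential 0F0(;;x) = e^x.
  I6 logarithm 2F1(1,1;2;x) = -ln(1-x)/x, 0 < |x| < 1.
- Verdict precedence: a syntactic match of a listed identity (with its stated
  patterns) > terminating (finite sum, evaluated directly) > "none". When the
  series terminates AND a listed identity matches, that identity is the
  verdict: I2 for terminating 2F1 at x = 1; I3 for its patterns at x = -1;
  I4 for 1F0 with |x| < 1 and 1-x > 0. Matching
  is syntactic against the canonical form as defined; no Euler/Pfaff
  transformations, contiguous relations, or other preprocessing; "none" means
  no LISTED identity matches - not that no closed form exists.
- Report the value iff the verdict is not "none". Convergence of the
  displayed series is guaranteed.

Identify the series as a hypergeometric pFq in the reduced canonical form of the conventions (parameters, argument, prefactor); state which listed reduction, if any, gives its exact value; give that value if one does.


Reduced: x = 1/2, 2F1, upper = {1/4, 6}, lower = {7/5}, C = 1/2. Verdict: none - at argument 1/2 the multisets {1/4, 6} ; {7/5} match no listed identity.

First insight: with t_0 = 1/2, the constant factors (C = 1/2, x = 1/2) combine into one prefactor.
Term ratio: r(k) = (1/2) * (k+1/4) (k+6) / [(k+7/5) (k+1)] - rational in k, leading ratio (1/2); with t_0 = 1/2, classification follows.
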